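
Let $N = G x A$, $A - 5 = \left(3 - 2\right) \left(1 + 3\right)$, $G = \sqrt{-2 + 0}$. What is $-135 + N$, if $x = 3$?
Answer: $-135 + 27 i \sqrt{2} \approx -135.0 + 38.184 i$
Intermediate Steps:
$G = i \sqrt{2}$ ($G = \sqrt{-2} = i \sqrt{2} \approx 1.4142 i$)
$A = 9$ ($A = 5 + \left(3 - 2\right) \left(1 + 3\right) = 5 + 1 \cdot 4 = 5 + 4 = 9$)
$N = 27 i \sqrt{2}$ ($N = i \sqrt{2} \cdot 3 \cdot 9 = 3 i \sqrt{2} \cdot 9 = 27 i \sqrt{2} \approx 38.184 i$)
$-135 + N = -135 + 27 i \sqrt{2}$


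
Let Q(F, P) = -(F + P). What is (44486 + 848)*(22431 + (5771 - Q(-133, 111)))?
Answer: 1277512120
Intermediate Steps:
Q(F, P) = -F - P
(44486 + 848)*(22431 + (5771 - Q(-133, 111))) = (44486 + 848)*(22431 + (5771 - (-1*(-133) - 1*111))) = 45334*(22431 + (5771 - (133 - 111))) = 45334*(22431 + (5771 - 1*22)) = 45334*(22431 + (5771 - 22)) = 45334*(22431 + 5749) = 45334*28180 = 1277512120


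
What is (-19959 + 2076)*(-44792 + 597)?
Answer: 790339185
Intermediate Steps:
(-19959 + 2076)*(-44792 + 597) = -17883*(-44195) = 790339185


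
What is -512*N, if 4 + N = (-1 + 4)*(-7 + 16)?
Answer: -11776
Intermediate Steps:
N = 23 (N = -4 + (-1 + 4)*(-7 + 16) = -4 + 3*9 = -4 + 27 = 23)
-512*N = -512*23 = -11776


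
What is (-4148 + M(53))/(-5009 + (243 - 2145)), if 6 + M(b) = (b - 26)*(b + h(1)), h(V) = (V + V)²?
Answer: 2615/6911 ≈ 0.37838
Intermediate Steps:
h(V) = 4*V² (h(V) = (2*V)² = 4*V²)
M(b) = -6 + (-26 + b)*(4 + b) (M(b) = -6 + (b - 26)*(b + 4*1²) = -6 + (-26 + b)*(b + 4*1) = -6 + (-26 + b)*(b + 4) = -6 + (-26 + b)*(4 + b))
(-4148 + M(53))/(-5009 + (243 - 2145)) = (-4148 + (-110 + 53² - 22*53))/(-5009 + (243 - 2145)) = (-4148 + (-110 + 2809 - 1166))/(-5009 - 1902) = (-4148 + 1533)/(-6911) = -2615*(-1/6911) = 2615/6911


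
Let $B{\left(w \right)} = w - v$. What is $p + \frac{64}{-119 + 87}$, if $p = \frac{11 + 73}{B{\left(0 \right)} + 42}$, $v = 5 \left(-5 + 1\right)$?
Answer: $- \frac{20}{31} \approx -0.64516$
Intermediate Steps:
$v = -20$ ($v = 5 \left(-4\right) = -20$)
$B{\left(w \right)} = 20 + w$ ($B{\left(w \right)} = w - -20 = w + 20 = 20 + w$)
$p = \frac{42}{31}$ ($p = \frac{11 + 73}{\left(20 + 0\right) + 42} = \frac{84}{20 + 42} = \frac{84}{62} = 84 \cdot \frac{1}{62} = \frac{42}{31} \approx 1.3548$)
$p + \frac{64}{-119 + 87} = \frac{42}{31} + \frac{64}{-119 + 87} = \frac{42}{31} + \frac{64}{-32} = \frac{42}{31} + 64 \left(- \frac{1}{32}\right) = \frac{42}{31} - 2 = - \frac{20}{31}$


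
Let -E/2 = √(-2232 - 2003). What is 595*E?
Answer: -13090*I*√35 ≈ -77442.0*I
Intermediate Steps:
E = -22*I*√35 (E = -2*√(-2232 - 2003) = -22*I*√35 ≈ -130.15*I)
595*E = 595*(-22*I*√35) = -13090*I*√35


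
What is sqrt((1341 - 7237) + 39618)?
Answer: sqrt(33722) ≈ 183.64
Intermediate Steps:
sqrt((1341 - 7237) + 39618) = sqrt(-5896 + 39618) = sqrt(33722)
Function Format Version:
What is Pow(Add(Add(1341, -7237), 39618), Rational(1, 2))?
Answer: Pow(33722, Rational(1, 2)) ≈ 183.64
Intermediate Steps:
Pow(Add(Add(1341, -7237), 39618), Rational(1, 2)) = Pow(Add(-5896, 39618), Rational(1, 2)) = Pow(33722, Rational(1, 2))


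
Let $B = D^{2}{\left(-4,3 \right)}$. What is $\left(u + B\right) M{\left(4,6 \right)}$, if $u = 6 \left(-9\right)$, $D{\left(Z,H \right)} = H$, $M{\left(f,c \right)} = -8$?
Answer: $360$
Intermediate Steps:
$u = -54$
$B = 9$ ($B = 3^{2} = 9$)
$\left(u + B\right) M{\left(4,6 \right)} = \left(-54 + 9\right) \left(-8\right) = \left(-45\right) \left(-8\right) = 360$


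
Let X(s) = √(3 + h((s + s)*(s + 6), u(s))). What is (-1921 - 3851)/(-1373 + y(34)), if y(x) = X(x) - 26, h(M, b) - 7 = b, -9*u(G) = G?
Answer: 5590404/1354981 + 2664*√14/1354981 ≈ 4.1332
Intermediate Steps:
u(G) = -G/9
h(M, b) = 7 + b
X(s) = √(10 - s/9) (X(s) = √(3 + (7 - s/9)) = √(10 - s/9))
y(x) = -26 + √(90 - x)/3 (y(x) = √(90 - x)/3 - 26 = -26 + √(90 - x)/3)
(-1921 - 3851)/(-1373 + y(34)) = (-1921 - 3851)/(-1373 + (-26 + √(90 - 1*34)/3)) = -5772/(-1373 + (-26 + √(90 - 34)/3)) = -5772/(-1373 + (-26 + √56/3)) = -5772/(-1373 + (-26 + (2*√14)/3)) = -5772/(-1373 + (-26 + 2*√14/3)) = -5772/(-1399 + 2*√14/3)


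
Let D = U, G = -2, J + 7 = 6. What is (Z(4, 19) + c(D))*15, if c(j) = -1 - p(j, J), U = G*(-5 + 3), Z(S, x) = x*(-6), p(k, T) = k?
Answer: -1785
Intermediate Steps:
J = -1 (J = -7 + 6 = -1)
Z(S, x) = -6*x
U = 4 (U = -2*(-5 + 3) = -2*(-2) = 4)
D = 4
c(j) = -1 - j
(Z(4, 19) + c(D))*15 = (-6*19 + (-1 - 1*4))*15 = (-114 + (-1 - 4))*15 = (-114 - 5)*15 = -119*15 = -1785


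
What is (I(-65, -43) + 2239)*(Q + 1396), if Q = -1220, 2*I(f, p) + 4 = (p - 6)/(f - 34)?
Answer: 3543800/9 ≈ 3.9376e+5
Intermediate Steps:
I(f, p) = -2 + (-6 + p)/(2*(-34 + f)) (I(f, p) = -2 + ((p - 6)/(f - 34))/2 = -2 + ((-6 + p)/(-34 + f))/2 = -2 + (-6 + p)/(2*(-34 + f)))
(I(-65, -43) + 2239)*(Q + 1396) = ((130 - 43 - 4*(-65))/(2*(-34 - 65)) + 2239)*(-1220 + 1396) = ((½)*(130 - 43 + 260)/(-99) + 2239)*176 = ((½)*(-1/99)*347 + 2239)*176 = (-347/198 + 2239)*176 = (442975/198)*176 = 3543800/9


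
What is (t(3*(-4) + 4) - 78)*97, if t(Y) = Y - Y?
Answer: -7566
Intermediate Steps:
t(Y) = 0
(t(3*(-4) + 4) - 78)*97 = (0 - 78)*97 = -78*97 = -7566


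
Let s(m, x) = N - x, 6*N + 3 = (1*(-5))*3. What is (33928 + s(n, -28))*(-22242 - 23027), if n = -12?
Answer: -1537018357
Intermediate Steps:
N = -3 (N = -½ + ((1*(-5))*3)/6 = -½ + (-5*3)/6 = -½ + (⅙)*(-15) = -½ - 5/2 = -3)
s(m, x) = -3 - x
(33928 + s(n, -28))*(-22242 - 23027) = (33928 + (-3 - 1*(-28)))*(-22242 - 23027) = (33928 + (-3 + 28))*(-45269) = (33928 + 25)*(-45269) = 33953*(-45269) = -1537018357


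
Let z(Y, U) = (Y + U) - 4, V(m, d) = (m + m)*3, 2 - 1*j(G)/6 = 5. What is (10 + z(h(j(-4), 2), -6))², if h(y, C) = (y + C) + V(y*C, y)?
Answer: 53824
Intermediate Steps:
j(G) = -18 (j(G) = 12 - 6*5 = 12 - 30 = -18)
V(m, d) = 6*m (V(m, d) = (2*m)*3 = 6*m)
h(y, C) = C + y + 6*C*y (h(y, C) = (y + C) + 6*(y*C) = (C + y) + 6*(C*y) = (C + y) + 6*C*y = C + y + 6*C*y)
z(Y, U) = -4 + U + Y (z(Y, U) = (U + Y) - 4 = -4 + U + Y)
(10 + z(h(j(-4), 2), -6))² = (10 + (-4 - 6 + (2 - 18 + 6*2*(-18))))² = (10 + (-4 - 6 + (2 - 18 - 216)))² = (10 + (-4 - 6 - 232))² = (10 - 242)² = (-232)² = 53824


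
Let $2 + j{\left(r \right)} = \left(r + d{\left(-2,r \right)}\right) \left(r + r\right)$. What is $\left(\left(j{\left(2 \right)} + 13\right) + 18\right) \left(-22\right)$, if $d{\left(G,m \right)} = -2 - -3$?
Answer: $-902$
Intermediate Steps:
$d{\left(G,m \right)} = 1$ ($d{\left(G,m \right)} = -2 + 3 = 1$)
$j{\left(r \right)} = -2 + 2 r \left(1 + r\right)$ ($j{\left(r \right)} = -2 + \left(r + 1\right) \left(r + r\right) = -2 + \left(1 + r\right) 2 r = -2 + 2 r \left(1 + r\right)$)
$\left(\left(j{\left(2 \right)} + 13\right) + 18\right) \left(-22\right) = \left(\left(\left(-2 + 2 \cdot 2 + 2 \cdot 2^{2}\right) + 13\right) + 18\right) \left(-22\right) = \left(\left(\left(-2 + 4 + 2 \cdot 4\right) + 13\right) + 18\right) \left(-22\right) = \left(\left(\left(-2 + 4 + 8\right) + 13\right) + 18\right) \left(-22\right) = \left(\left(10 + 13\right) + 18\right) \left(-22\right) = \left(23 + 18\right) \left(-22\right) = 41 \left(-22\right) = -902$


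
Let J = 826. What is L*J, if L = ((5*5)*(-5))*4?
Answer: -413000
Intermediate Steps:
L = -500 (L = (25*(-5))*4 = -125*4 = -500)
L*J = -500*826 = -413000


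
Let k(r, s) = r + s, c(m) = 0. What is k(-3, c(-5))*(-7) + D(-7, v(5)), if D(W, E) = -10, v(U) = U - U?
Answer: 11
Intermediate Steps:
v(U) = 0
k(-3, c(-5))*(-7) + D(-7, v(5)) = (-3 + 0)*(-7) - 10 = -3*(-7) - 10 = 21 - 10 = 11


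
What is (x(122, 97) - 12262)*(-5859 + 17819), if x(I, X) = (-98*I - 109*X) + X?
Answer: -414940240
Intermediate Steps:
x(I, X) = -108*X - 98*I (x(I, X) = (-109*X - 98*I) + X = -108*X - 98*I)
(x(122, 97) - 12262)*(-5859 + 17819) = ((-108*97 - 98*122) - 12262)*(-5859 + 17819) = ((-10476 - 11956) - 12262)*11960 = (-22432 - 12262)*11960 = -34694*11960 = -414940240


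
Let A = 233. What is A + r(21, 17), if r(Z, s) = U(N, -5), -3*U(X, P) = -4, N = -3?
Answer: 703/3 ≈ 234.33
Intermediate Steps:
U(X, P) = 4/3 (U(X, P) = -1/3*(-4) = 4/3)
r(Z, s) = 4/3
A + r(21, 17) = 233 + 4/3 = 703/3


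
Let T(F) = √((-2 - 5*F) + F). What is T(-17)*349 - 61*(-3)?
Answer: 183 + 349*√66 ≈ 3018.3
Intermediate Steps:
T(F) = √(-2 - 4*F)
T(-17)*349 - 61*(-3) = √(-2 - 4*(-17))*349 - 61*(-3) = √(-2 + 68)*349 + 183 = √66*349 + 183 = 349*√66 + 183 = 183 + 349*√66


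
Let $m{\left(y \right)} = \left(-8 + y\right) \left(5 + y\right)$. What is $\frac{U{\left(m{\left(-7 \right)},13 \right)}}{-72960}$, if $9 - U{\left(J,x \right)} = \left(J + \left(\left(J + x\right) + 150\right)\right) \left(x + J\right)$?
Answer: $\frac{479}{3648} \approx 0.1313$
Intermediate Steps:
$U{\left(J,x \right)} = 9 - \left(J + x\right) \left(150 + x + 2 J\right)$ ($U{\left(J,x \right)} = 9 - \left(J + \left(\left(J + x\right) + 150\right)\right) \left(x + J\right) = 9 - \left(J + \left(150 + J + x\right)\right) \left(J + x\right) = 9 - \left(150 + x + 2 J\right) \left(J + x\right) = 9 - \left(J + x\right) \left(150 + x + 2 J\right)$)
$\frac{U{\left(m{\left(-7 \right)},13 \right)}}{-72960} = \frac{9 - 13^{2} - 150 \left(-40 + \left(-7\right)^{2} - -21\right) - 1950 - 2 \left(-40 + \left(-7\right)^{2} - -21\right)^{2} - 3 \left(-40 + \left(-7\right)^{2} - -21\right) 13}{-72960} = \left(9 - 169 - 150 \left(-40 + 49 + 21\right) - 1950 - 2 \left(-40 + 49 + 21\right)^{2} - 3 \left(-40 + 49 + 21\right) 13\right) \left(- \frac{1}{72960}\right) = \left(9 - 169 - 4500 - 1950 - 2 \cdot 30^{2} - 90 \cdot 13\right) \left(- \frac{1}{72960}\right) = \left(9 - 169 - 4500 - 1950 - 1800 - 1170\right) \left(- \frac{1}{72960}\right) = \left(-9580\right) \left(- \frac{1}{72960}\right) = \frac{479}{3648}$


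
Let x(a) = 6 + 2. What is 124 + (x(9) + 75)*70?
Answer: 5934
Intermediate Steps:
x(a) = 8
124 + (x(9) + 75)*70 = 124 + (8 + 75)*70 = 124 + 83*70 = 124 + 5810 = 5934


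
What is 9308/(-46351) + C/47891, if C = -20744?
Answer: -1407274572/2219795741 ≈ -0.63397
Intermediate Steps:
9308/(-46351) + C/47891 = 9308/(-46351) - 20744/47891 = 9308*(-1/46351) - 20744*1/47891 = -9308/46351 - 20744/47891 = -1407274572/2219795741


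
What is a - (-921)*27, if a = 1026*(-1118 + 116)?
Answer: -1003185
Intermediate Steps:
a = -1028052 (a = 1026*(-1002) = -1028052)
a - (-921)*27 = -1028052 - (-921)*27 = -1028052 - 307*(-81) = -1028052 + 24867 = -1003185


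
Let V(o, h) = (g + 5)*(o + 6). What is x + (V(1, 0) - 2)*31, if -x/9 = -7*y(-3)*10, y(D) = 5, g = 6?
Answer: 5475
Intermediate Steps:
V(o, h) = 66 + 11*o (V(o, h) = (6 + 5)*(o + 6) = 11*(6 + o) = 66 + 11*o)
x = 3150 (x = -9*(-7*5)*10 = -(-315)*10 = -9*(-350) = 3150)
x + (V(1, 0) - 2)*31 = 3150 + ((66 + 11*1) - 2)*31 = 3150 + ((66 + 11) - 2)*31 = 3150 + (77 - 2)*31 = 3150 + 75*31 = 3150 + 2325 = 5475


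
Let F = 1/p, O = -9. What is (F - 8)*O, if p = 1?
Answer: 63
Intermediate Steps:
F = 1 (F = 1/1 = 1)
(F - 8)*O = (1 - 8)*(-9) = -7*(-9) = 63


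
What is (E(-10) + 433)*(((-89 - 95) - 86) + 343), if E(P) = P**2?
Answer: 38909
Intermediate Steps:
(E(-10) + 433)*(((-89 - 95) - 86) + 343) = ((-10)**2 + 433)*(((-89 - 95) - 86) + 343) = (100 + 433)*((-184 - 86) + 343) = 533*(-270 + 343) = 533*73 = 38909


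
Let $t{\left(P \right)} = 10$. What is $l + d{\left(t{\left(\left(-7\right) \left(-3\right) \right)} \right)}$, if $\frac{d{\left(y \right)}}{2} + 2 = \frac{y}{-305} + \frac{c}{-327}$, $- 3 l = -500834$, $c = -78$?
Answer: $\frac{3329973686}{19947} \approx 1.6694 \cdot 10^{5}$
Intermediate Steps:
$l = \frac{500834}{3}$ ($l = \left(- \frac{1}{3}\right) \left(-500834\right) = \frac{500834}{3} \approx 1.6694 \cdot 10^{5}$)
$d{\left(y \right)} = - \frac{384}{109} - \frac{2 y}{305}$ ($d{\left(y \right)} = -4 + 2 \left(\frac{y}{-305} - \frac{78}{-327}\right) = -4 + 2 \left(y \left(- \frac{1}{305}\right) - - \frac{26}{109}\right) = -4 + 2 \left(- \frac{y}{305} + \frac{26}{109}\right) = -4 + 2 \left(\frac{26}{109} - \frac{y}{305}\right) = -4 - \left(- \frac{52}{109} + \frac{2 y}{305}\right) = - \frac{384}{109} - \frac{2 y}{305}$)
$l + d{\left(t{\left(\left(-7\right) \left(-3\right) \right)} \right)} = \frac{500834}{3} - \frac{23860}{6649} = \frac{3329973686}{19947}$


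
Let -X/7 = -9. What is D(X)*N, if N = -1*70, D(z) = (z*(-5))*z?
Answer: 1389150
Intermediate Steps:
X = 63 (X = -7*(-9) = 63)
D(z) = -5*z² (D(z) = (-5*z)*z = -5*z²)
N = -70
D(X)*N = -5*63²*(-70) = -5*3969*(-70) = -19845*(-70) = 1389150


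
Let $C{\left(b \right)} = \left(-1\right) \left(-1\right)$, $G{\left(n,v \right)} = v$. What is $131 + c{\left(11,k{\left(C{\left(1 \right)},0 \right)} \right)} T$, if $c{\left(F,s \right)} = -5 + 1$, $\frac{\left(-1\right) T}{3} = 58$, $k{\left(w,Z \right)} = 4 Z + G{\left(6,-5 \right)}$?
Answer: $827$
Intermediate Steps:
$C{\left(b \right)} = 1$
$k{\left(w,Z \right)} = -5 + 4 Z$ ($k{\left(w,Z \right)} = 4 Z - 5 = -5 + 4 Z$)
$T = -174$ ($T = \left(-3\right) 58 = -174$)
$c{\left(F,s \right)} = -4$
$131 + c{\left(11,k{\left(C{\left(1 \right)},0 \right)} \right)} T = 131 - -696 = 131 + 696 = 827$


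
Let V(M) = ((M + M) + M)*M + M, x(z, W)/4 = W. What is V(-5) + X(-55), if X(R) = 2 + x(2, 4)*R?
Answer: -808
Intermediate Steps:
x(z, W) = 4*W
V(M) = M + 3*M² (V(M) = (2*M + M)*M + M = (3*M)*M + M = 3*M² + M = M + 3*M²)
X(R) = 2 + 16*R (X(R) = 2 + (4*4)*R = 2 + 16*R)
V(-5) + X(-55) = -5*(1 + 3*(-5)) + (2 + 16*(-55)) = -5*(1 - 15) + (2 - 880) = -5*(-14) - 878 = 70 - 878 = -808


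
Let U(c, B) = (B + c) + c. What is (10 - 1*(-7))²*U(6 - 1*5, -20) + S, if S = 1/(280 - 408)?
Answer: -665857/128 ≈ -5202.0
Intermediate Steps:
U(c, B) = B + 2*c
S = -1/128 (S = 1/(-128) = -1/128 ≈ -0.0078125)
(10 - 1*(-7))²*U(6 - 1*5, -20) + S = (10 - 1*(-7))²*(-20 + 2*(6 - 1*5)) - 1/128 = (10 + 7)²*(-20 + 2*(6 - 5)) - 1/128 = 17²*(-20 + 2*1) - 1/128 = 289*(-20 + 2) - 1/128 = 289*(-18) - 1/128 = -5202 - 1/128 = -665857/128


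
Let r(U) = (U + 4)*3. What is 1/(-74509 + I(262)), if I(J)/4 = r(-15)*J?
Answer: -1/109093 ≈ -9.1665e-6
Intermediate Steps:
r(U) = 12 + 3*U (r(U) = (4 + U)*3 = 12 + 3*U)
I(J) = -132*J (I(J) = 4*((12 + 3*(-15))*J) = 4*((12 - 45)*J) = 4*(-33*J) = -132*J)
1/(-74509 + I(262)) = 1/(-74509 - 132*262) = 1/(-74509 - 34584) = 1/(-109093) = -1/109093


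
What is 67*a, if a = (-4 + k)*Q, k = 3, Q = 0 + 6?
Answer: -402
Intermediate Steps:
Q = 6
a = -6 (a = (-4 + 3)*6 = -1*6 = -6)
67*a = 67*(-6) = -402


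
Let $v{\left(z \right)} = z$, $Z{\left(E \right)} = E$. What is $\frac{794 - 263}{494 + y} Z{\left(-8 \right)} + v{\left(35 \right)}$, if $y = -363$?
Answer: $\frac{337}{131} \approx 2.5725$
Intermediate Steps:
$\frac{794 - 263}{494 + y} Z{\left(-8 \right)} + v{\left(35 \right)} = \frac{794 - 263}{494 - 363} \left(-8\right) + 35 = \frac{531}{131} \left(-8\right) + 35 = - \frac{4248}{131} + 35 = \frac{337}{131}$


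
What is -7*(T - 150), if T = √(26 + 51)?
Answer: 1050 - 7*√77 ≈ 988.58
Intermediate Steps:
T = √77 ≈ 8.7750
-7*(T - 150) = -7*(√77 - 150) = -7*(-150 + √77) = 1050 - 7*√77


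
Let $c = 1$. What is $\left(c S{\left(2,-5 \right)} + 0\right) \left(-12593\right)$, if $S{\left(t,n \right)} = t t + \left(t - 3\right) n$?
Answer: $-113337$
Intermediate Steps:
$S{\left(t,n \right)} = t^{2} + n \left(-3 + t\right)$ ($S{\left(t,n \right)} = t^{2} + \left(-3 + t\right) n = t^{2} + n \left(-3 + t\right)$)
$\left(c S{\left(2,-5 \right)} + 0\right) \left(-12593\right) = \left(1 \left(2^{2} - -15 - 10\right) + 0\right) \left(-12593\right) = \left(1 \left(4 + 15 - 10\right) + 0\right) \left(-12593\right) = \left(1 \cdot 9 + 0\right) \left(-12593\right) = \left(9 + 0\right) \left(-12593\right) = 9 \left(-12593\right) = -113337$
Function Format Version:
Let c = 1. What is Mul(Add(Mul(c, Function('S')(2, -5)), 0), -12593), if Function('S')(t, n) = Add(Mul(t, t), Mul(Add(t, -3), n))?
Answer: -113337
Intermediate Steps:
Function('S')(t, n) = Add(Pow(t, 2), Mul(n, Add(-3, t))) (Function('S')(t, n) = Add(Pow(t, 2), Mul(Add(-3, t), n)) = Add(Pow(t, 2), Mul(n, Add(-3, t))))
Mul(Add(Mul(c, Function('S')(2, -5)), 0), -12593) = Mul(Add(Mul(1, Add(Pow(2, 2), Mul(-3, -5), Mul(-5, 2))), 0), -12593) = Mul(Add(Mul(1, Add(4, 15, -10)), 0), -12593) = Mul(Add(Mul(1, 9), 0), -12593) = Mul(Add(9, 0), -12593) = Mul(9, -12593) = -113337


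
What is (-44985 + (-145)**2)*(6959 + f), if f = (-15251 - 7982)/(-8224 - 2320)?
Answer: -219829792355/1318 ≈ -1.6679e+8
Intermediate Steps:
f = 23233/10544 (f = -23233/(-10544) = -23233*(-1/10544) = 23233/10544 ≈ 2.2034)
(-44985 + (-145)**2)*(6959 + f) = (-44985 + (-145)**2)*(6959 + 23233/10544) = (-44985 + 21025)*(73398929/10544) = -23960*73398929/10544 = -219829792355/1318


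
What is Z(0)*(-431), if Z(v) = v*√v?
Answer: 0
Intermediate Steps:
Z(v) = v^(3/2)
Z(0)*(-431) = 0^(3/2)*(-431) = 0*(-431) = 0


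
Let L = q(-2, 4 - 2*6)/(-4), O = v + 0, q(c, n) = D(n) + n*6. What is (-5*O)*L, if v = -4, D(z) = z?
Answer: 280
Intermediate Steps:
q(c, n) = 7*n (q(c, n) = n + n*6 = n + 6*n = 7*n)
O = -4 (O = -4 + 0 = -4)
L = 14 (L = (7*(4 - 2*6))/(-4) = (7*(4 - 12))*(-¼) = (7*(-8))*(-¼) = -56*(-¼) = 14)
(-5*O)*L = -5*(-4)*14 = 20*14 = 280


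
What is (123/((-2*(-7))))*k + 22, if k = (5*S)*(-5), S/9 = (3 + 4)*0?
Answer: 22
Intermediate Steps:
S = 0 (S = 9*((3 + 4)*0) = 9*(7*0) = 9*0 = 0)
k = 0 (k = (5*0)*(-5) = 0*(-5) = 0)
(123/((-2*(-7))))*k + 22 = (123/((-2*(-7))))*0 + 22 = (123/14)*0 + 22 = 0 + 22 = 22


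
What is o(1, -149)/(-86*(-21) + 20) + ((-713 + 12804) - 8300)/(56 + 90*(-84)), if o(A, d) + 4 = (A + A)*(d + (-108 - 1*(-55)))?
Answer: -4991999/6851152 ≈ -0.72864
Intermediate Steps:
o(A, d) = -4 + 2*A*(-53 + d) (o(A, d) = -4 + (A + A)*(d + (-108 - 1*(-55))) = -4 + (2*A)*(d + (-108 + 55)) = -4 + (2*A)*(d - 53) = -4 + (2*A)*(-53 + d) = -4 + 2*A*(-53 + d))
o(1, -149)/(-86*(-21) + 20) + ((-713 + 12804) - 8300)/(56 + 90*(-84)) = (-4 - 106*1 + 2*1*(-149))/(-86*(-21) + 20) + ((-713 + 12804) - 8300)/(56 + 90*(-84)) = (-4 - 106 - 298)/(1806 + 20) + (12091 - 8300)/(56 - 7560) = -408/1826 + 3791/(-7504) = -408*1/1826 + 3791*(-1/7504) = -204/913 - 3791/7504 = -4991999/6851152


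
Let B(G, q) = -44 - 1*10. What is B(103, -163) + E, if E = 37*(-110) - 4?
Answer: -4128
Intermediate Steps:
B(G, q) = -54 (B(G, q) = -44 - 10 = -54)
E = -4074 (E = -4070 - 4 = -4074)
B(103, -163) + E = -54 - 4074 = -4128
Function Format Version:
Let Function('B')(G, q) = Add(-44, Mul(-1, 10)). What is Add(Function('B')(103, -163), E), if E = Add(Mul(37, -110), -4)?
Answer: -4128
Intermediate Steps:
Function('B')(G, q) = -54 (Function('B')(G, q) = Add(-44, -10) = -54)
E = -4074 (E = Add(-4070, -4) = -4074)
Add(Function('B')(103, -163), E) = Add(-54, -4074) = -4128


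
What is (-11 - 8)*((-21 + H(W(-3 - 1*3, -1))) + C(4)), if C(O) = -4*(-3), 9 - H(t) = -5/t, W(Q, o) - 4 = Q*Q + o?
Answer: -95/39 ≈ -2.4359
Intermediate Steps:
W(Q, o) = 4 + o + Q² (W(Q, o) = 4 + (Q*Q + o) = 4 + (Q² + o) = 4 + (o + Q²) = 4 + o + Q²)
H(t) = 9 + 5/t (H(t) = 9 - (-5)/t = 9 + 5/t)
C(O) = 12
(-11 - 8)*((-21 + H(W(-3 - 1*3, -1))) + C(4)) = (-11 - 8)*((-21 + (9 + 5/(4 - 1 + (-3 - 1*3)²))) + 12) = -19*((-21 + (9 + 5/(4 - 1 + (-3 - 3)²))) + 12) = -19*((-21 + (9 + 5/(4 - 1 + (-6)²))) + 12) = -19*((-21 + (9 + 5/(4 - 1 + 36))) + 12) = -19*((-21 + (9 + 5/39)) + 12) = -19*((-21 + 356/39) + 12) = -19*(-463/39 + 12) = -19*5/39 = -95/39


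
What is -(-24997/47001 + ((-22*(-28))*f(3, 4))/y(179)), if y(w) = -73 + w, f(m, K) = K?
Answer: -56580391/2491053 ≈ -22.713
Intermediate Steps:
-(-24997/47001 + ((-22*(-28))*f(3, 4))/y(179)) = -(-24997/47001 + (-22*(-28)*4)/(-73 + 179)) = -(-24997*1/47001 + (616*4)/106) = -(-24997/47001 + 2464*(1/106)) = -(-24997/47001 + 1232/53) = -1*56580391/2491053 = -56580391/2491053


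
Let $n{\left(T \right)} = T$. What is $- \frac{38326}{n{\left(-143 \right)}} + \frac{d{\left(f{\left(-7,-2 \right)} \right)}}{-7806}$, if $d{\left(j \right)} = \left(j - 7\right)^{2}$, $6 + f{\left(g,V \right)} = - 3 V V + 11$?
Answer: $\frac{149572364}{558129} \approx 267.99$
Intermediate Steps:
$f{\left(g,V \right)} = 5 - 3 V^{2}$ ($f{\left(g,V \right)} = -6 + \left(- 3 V V + 11\right) = -6 - \left(-11 + 3 V^{2}\right) = 5 - 3 V^{2}$)
$d{\left(j \right)} = \left(-7 + j\right)^{2}$
$- \frac{38326}{n{\left(-143 \right)}} + \frac{d{\left(f{\left(-7,-2 \right)} \right)}}{-7806} = - \frac{38326}{-143} + \frac{\left(-7 + \left(5 - 3 \left(-2\right)^{2}\right)\right)^{2}}{-7806} = \left(-38326\right) \left(- \frac{1}{143}\right) + \left(-7 + \left(5 - 12\right)\right)^{2} \left(- \frac{1}{7806}\right) = \frac{38326}{143} + \left(-7 + \left(5 - 12\right)\right)^{2} \left(- \frac{1}{7806}\right) = \frac{38326}{143} + \left(-7 - 7\right)^{2} \left(- \frac{1}{7806}\right) = \frac{38326}{143} + \left(-14\right)^{2} \left(- \frac{1}{7806}\right) = \frac{38326}{143} + 196 \left(- \frac{1}{7806}\right) = \frac{38326}{143} - \frac{98}{3903} = \frac{149572364}{558129}$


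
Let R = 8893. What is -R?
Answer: -8893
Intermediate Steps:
-R = -1*8893 = -8893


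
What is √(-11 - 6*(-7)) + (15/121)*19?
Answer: 285/121 + √31 ≈ 7.9231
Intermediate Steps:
√(-11 - 6*(-7)) + (15/121)*19 = √(-11 + 42) + (15*(1/121))*19 = √31 + (15/121)*19 = √31 + 285/121 = 285/121 + √31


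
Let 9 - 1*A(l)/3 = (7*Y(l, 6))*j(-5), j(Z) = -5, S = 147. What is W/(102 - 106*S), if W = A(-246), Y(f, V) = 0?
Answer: -3/1720 ≈ -0.0017442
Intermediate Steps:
A(l) = 27 (A(l) = 27 - 3*7*0*(-5) = 27 - 0*(-5) = 27 - 3*0 = 27 + 0 = 27)
W = 27
W/(102 - 106*S) = 27/(102 - 106*147) = 27/(102 - 15582) = 27/(-15480) = 27*(-1/15480) = -3/1720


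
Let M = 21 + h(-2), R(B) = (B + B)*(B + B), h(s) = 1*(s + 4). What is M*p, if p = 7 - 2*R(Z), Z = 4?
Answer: -2783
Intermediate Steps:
h(s) = 4 + s (h(s) = 1*(4 + s) = 4 + s)
R(B) = 4*B² (R(B) = (2*B)*(2*B) = 4*B²)
M = 23 (M = 21 + (4 - 2) = 21 + 2 = 23)
p = -121 (p = 7 - 8*4² = 7 - 8*16 = 7 - 2*64 = 7 - 128 = -121)
M*p = 23*(-121) = -2783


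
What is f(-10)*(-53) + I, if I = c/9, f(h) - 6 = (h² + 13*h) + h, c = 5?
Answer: 16223/9 ≈ 1802.6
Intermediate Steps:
f(h) = 6 + h² + 14*h (f(h) = 6 + ((h² + 13*h) + h) = 6 + (h² + 14*h) = 6 + h² + 14*h)
I = 5/9 ≈ 0.55556
f(-10)*(-53) + I = (6 + (-10)² + 14*(-10))*(-53) + 5/9 = (6 + 100 - 140)*(-53) + 5/9 = -34*(-53) + 5/9 = 1802 + 5/9 = 16223/9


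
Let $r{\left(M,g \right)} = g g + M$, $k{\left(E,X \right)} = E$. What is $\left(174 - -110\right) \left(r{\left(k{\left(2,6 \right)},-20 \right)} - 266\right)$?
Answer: $38624$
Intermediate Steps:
$r{\left(M,g \right)} = M + g^{2}$ ($r{\left(M,g \right)} = g^{2} + M = M + g^{2}$)
$\left(174 - -110\right) \left(r{\left(k{\left(2,6 \right)},-20 \right)} - 266\right) = \left(174 - -110\right) \left(\left(2 + \left(-20\right)^{2}\right) - 266\right) = \left(174 + 110\right) \left(\left(2 + 400\right) - 266\right) = 284 \left(402 - 266\right) = 284 \cdot 136 = 38624$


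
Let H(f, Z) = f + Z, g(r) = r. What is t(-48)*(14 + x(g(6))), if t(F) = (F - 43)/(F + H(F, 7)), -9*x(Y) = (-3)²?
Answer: 1183/89 ≈ 13.292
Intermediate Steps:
x(Y) = -1 (x(Y) = -⅑*(-3)² = -⅑*9 = -1)
H(f, Z) = Z + f
t(F) = (-43 + F)/(7 + 2*F) (t(F) = (F - 43)/(F + (7 + F)) = (-43 + F)/(7 + 2*F))
t(-48)*(14 + x(g(6))) = ((-43 - 48)/(7 + 2*(-48)))*(14 - 1) = (-91/(7 - 96))*13 = (-91/(-89))*13 = -1/89*(-91)*13 = (91/89)*13 = 1183/89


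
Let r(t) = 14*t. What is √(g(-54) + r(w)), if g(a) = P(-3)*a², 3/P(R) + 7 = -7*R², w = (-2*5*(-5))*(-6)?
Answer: I*√5298090/35 ≈ 65.765*I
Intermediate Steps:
w = -300 (w = -10*(-5)*(-6) = 50*(-6) = -300)
P(R) = 3/(-7 - 7*R²)
g(a) = -3*a²/70 (g(a) = (-3/(7 + 7*(-3)²))*a² = (-3/(7 + 7*9))*a² = (-3/(7 + 63))*a² = (-3/70)*a² = (-3*1/70)*a² = -3*a²/70)
√(g(-54) + r(w)) = √(-3/70*(-54)² + 14*(-300)) = √(-3/70*2916 - 4200) = √(-4374/35 - 4200) = √(-151374/35) = I*√5298090/35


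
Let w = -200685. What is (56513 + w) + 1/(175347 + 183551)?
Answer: -51743042455/358898 ≈ -1.4417e+5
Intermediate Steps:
(56513 + w) + 1/(175347 + 183551) = (56513 - 200685) + 1/(175347 + 183551) = -144172 + 1/358898 = -51743042455/358898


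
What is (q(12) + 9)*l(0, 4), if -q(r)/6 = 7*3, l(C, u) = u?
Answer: -468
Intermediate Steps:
q(r) = -126 (q(r) = -42*3 = -6*21 = -126)
(q(12) + 9)*l(0, 4) = (-126 + 9)*4 = -117*4 = -468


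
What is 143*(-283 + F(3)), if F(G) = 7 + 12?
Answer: -37752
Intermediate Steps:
F(G) = 19
143*(-283 + F(3)) = 143*(-283 + 19) = 143*(-264) = -37752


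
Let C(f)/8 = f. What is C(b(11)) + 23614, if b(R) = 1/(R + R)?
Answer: 259758/11 ≈ 23614.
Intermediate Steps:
b(R) = 1/(2*R)
C(f) = 8*f
C(b(11)) + 23614 = 8*((½)/11) + 23614 = 8*((½)*(1/11)) + 23614 = 8*(1/22) + 23614 = 4/11 + 23614 = 259758/11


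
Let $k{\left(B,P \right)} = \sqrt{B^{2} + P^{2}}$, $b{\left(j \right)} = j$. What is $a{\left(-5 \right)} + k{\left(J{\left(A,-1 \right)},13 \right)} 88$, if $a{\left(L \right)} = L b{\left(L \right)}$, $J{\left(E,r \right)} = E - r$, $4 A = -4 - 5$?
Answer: $25 + 22 \sqrt{2729} \approx 1174.3$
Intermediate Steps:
$A = - \frac{9}{4}$ ($A = \frac{-4 - 5}{4} = \frac{1}{4} \left(-9\right) = - \frac{9}{4} \approx -2.25$)
$a{\left(L \right)} = L^{2}$ ($a{\left(L \right)} = L L = L^{2}$)
$a{\left(-5 \right)} + k{\left(J{\left(A,-1 \right)},13 \right)} 88 = \left(-5\right)^{2} + \sqrt{\left(- \frac{9}{4} - -1\right)^{2} + 13^{2}} \cdot 88 = 25 + \sqrt{\left(- \frac{9}{4} + 1\right)^{2} + 169} \cdot 88 = 25 + \sqrt{\left(- \frac{5}{4}\right)^{2} + 169} \cdot 88 = 25 + \sqrt{\frac{25}{16} + 169} \cdot 88 = 25 + \sqrt{\frac{2729}{16}} \cdot 88 = 25 + \frac{\sqrt{2729}}{4} \cdot 88 = 25 + 22 \sqrt{2729}$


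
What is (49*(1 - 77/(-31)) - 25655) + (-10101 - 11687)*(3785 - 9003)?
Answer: 3523593291/31 ≈ 1.1366e+8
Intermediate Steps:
(49*(1 - 77/(-31)) - 25655) + (-10101 - 11687)*(3785 - 9003) = (49*(1 - 77*(-1/31)) - 25655) - 21788*(-5218) = (49*(1 + 77/31) - 25655) + 113689784 = (49*(108/31) - 25655) + 113689784 = (5292/31 - 25655) + 113689784 = -790013/31 + 113689784 = 3523593291/31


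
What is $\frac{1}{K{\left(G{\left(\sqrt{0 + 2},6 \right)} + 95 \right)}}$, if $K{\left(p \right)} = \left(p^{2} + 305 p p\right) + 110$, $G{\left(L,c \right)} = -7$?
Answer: $\frac{1}{2369774} \approx 4.2198 \cdot 10^{-7}$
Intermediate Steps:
$K{\left(p \right)} = 110 + 306 p^{2}$ ($K{\left(p \right)} = \left(p^{2} + 305 p^{2}\right) + 110 = 306 p^{2} + 110 = 110 + 306 p^{2}$)
$\frac{1}{K{\left(G{\left(\sqrt{0 + 2},6 \right)} + 95 \right)}} = \frac{1}{110 + 306 \left(-7 + 95\right)^{2}} = \frac{1}{110 + 306 \cdot 88^{2}} = \frac{1}{110 + 306 \cdot 7744} = \frac{1}{110 + 2369664} = \frac{1}{2369774}$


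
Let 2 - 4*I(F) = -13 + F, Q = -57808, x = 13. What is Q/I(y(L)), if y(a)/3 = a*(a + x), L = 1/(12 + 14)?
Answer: -156312832/9123 ≈ -17134.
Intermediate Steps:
L = 1/26 ≈ 0.038462
y(a) = 3*a*(13 + a) (y(a) = 3*(a*(a + 13)) = 3*(a*(13 + a)) = 3*a*(13 + a))
I(F) = 15/4 - F/4 (I(F) = 1/2 - (-13 + F)/4 = 1/2 + (13/4 - F/4) = 15/4 - F/4)
Q/I(y(L)) = -57808/(15/4 - 3*(13 + 1/26)/(4*26)) = -57808/(15/4 - 3*339/(4*26*26)) = -57808/(15/4 - 1/4*1017/676) = -57808/(15/4 - 1017/2704) = -57808/9123/2704 = -57808*2704/9123 = -156312832/9123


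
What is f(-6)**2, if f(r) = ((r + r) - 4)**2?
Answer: 65536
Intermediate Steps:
f(r) = (-4 + 2*r)**2 (f(r) = (2*r - 4)**2 = (-4 + 2*r)**2)
f(-6)**2 = (4*(-2 - 6)**2)**2 = (4*(-8)**2)**2 = (4*64)**2 = 256**2 = 65536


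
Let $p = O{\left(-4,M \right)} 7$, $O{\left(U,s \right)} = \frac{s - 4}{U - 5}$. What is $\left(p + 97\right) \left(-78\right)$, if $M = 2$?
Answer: $- \frac{23062}{3} \approx -7687.3$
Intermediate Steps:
$O{\left(U,s \right)} = \frac{-4 + s}{-5 + U}$
$p = \frac{14}{9}$ ($p = \frac{-4 + 2}{-5 - 4} \cdot 7 = \frac{1}{-9} \left(-2\right) 7 = \left(- \frac{1}{9}\right) \left(-2\right) 7 = \frac{2}{9} \cdot 7 = \frac{14}{9} \approx 1.5556$)
$\left(p + 97\right) \left(-78\right) = \left(\frac{14}{9} + 97\right) \left(-78\right) = \frac{887}{9} \left(-78\right) = - \frac{23062}{3}$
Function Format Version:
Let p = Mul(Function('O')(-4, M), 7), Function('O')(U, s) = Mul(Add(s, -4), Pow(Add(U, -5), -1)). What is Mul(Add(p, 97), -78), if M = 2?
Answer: Rational(-23062, 3) ≈ -7687.3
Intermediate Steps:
Function('O')(U, s) = Mul(Pow(Add(-5, U), -1), Add(-4, s)) (Function('O')(U, s) = Mul(Add(-4, s), Pow(Add(-5, U), -1)) = Mul(Pow(Add(-5, U), -1), Add(-4, s)))
p = Rational(14, 9) (p = Mul(Mul(Pow(Add(-5, -4), -1), Add(-4, 2)), 7) = Mul(Mul(Pow(-9, -1), -2), 7) = Mul(Mul(Rational(-1, 9), -2), 7) = Mul(Rational(2, 9), 7) = Rational(14, 9) ≈ 1.5556)
Mul(Add(p, 97), -78) = Mul(Add(Rational(14, 9), 97), -78) = Mul(Rational(887, 9), -78) = Rational(-23062, 3)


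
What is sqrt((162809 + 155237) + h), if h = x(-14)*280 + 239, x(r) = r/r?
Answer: 13*sqrt(1885) ≈ 564.42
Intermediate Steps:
x(r) = 1
h = 519 (h = 1*280 + 239 = 280 + 239 = 519)
sqrt((162809 + 155237) + h) = sqrt((162809 + 155237) + 519) = sqrt(318046 + 519) = sqrt(318565) = 13*sqrt(1885)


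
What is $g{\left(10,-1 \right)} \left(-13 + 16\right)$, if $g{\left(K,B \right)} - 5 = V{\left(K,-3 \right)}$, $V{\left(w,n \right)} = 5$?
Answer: $30$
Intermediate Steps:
$g{\left(K,B \right)} = 10$ ($g{\left(K,B \right)} = 5 + 5 = 10$)
$g{\left(10,-1 \right)} \left(-13 + 16\right) = 10 \left(-13 + 16\right) = 10 \cdot 3 = 30$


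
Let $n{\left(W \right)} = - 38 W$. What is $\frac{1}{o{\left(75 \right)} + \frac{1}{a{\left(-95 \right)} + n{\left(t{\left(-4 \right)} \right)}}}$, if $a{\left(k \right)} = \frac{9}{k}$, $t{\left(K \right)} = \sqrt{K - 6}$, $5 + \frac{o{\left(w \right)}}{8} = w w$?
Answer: $\frac{- 9 i + 3610 \sqrt{10}}{5 \left(- 80909 i + 32461120 \sqrt{10}\right)} \approx 2.2242 \cdot 10^{-5} - 4.1168 \cdot 10^{-12} i$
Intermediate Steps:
$o{\left(w \right)} = -40 + 8 w^{2}$ ($o{\left(w \right)} = -40 + 8 w w = -40 + 8 w^{2}$)
$t{\left(K \right)} = \sqrt{-6 + K}$
$\frac{1}{o{\left(75 \right)} + \frac{1}{a{\left(-95 \right)} + n{\left(t{\left(-4 \right)} \right)}}} = \frac{1}{\left(-40 + 8 \cdot 75^{2}\right) + \frac{1}{\frac{9}{-95} - 38 \sqrt{-6 - 4}}} = \frac{1}{\left(-40 + 8 \cdot 5625\right) + \frac{1}{9 \left(- \frac{1}{95}\right) - 38 \sqrt{-10}}} = \frac{1}{\left(-40 + 45000\right) + \frac{1}{- \frac{9}{95} - 38 i \sqrt{10}}} = \frac{1}{44960 + \frac{1}{- \frac{9}{95} - 38 i \sqrt{10}}}$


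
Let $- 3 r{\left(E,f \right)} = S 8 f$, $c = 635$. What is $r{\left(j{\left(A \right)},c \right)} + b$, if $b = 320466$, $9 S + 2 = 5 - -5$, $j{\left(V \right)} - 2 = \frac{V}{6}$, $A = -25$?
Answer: $\frac{8611942}{27} \approx 3.1896 \cdot 10^{5}$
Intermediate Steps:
$j{\left(V \right)} = 2 + \frac{V}{6}$
$S = \frac{8}{9}$ ($S = - \frac{2}{9} + \frac{5 - -5}{9} = - \frac{2}{9} + \frac{5 + 5}{9} = - \frac{2}{9} + \frac{1}{9} \cdot 10 = - \frac{2}{9} + \frac{10}{9} = \frac{8}{9} \approx 0.88889$)
$r{\left(E,f \right)} = - \frac{64 f}{27}$ ($r{\left(E,f \right)} = - \frac{\frac{8}{9} \cdot 8 f}{3} = - \frac{\frac{64}{9} f}{3} = - \frac{64 f}{27}$)
$r{\left(j{\left(A \right)},c \right)} + b = \left(- \frac{64}{27}\right) 635 + 320466 = - \frac{40640}{27} + 320466 = \frac{8611942}{27}$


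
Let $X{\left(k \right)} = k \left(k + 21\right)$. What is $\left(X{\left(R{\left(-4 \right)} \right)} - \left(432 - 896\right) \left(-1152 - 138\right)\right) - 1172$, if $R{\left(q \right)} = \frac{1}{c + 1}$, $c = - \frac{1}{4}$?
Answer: $- \frac{5397320}{9} \approx -5.997 \cdot 10^{5}$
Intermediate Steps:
$c = - \frac{1}{4}$ ($c = \left(-1\right) \frac{1}{4} = - \frac{1}{4} \approx -0.25$)
$R{\left(q \right)} = \frac{4}{3}$ ($R{\left(q \right)} = \frac{1}{- \frac{1}{4} + 1} = \frac{1}{\frac{3}{4}} = \frac{4}{3}$)
$X{\left(k \right)} = k \left(21 + k\right)$
$\left(X{\left(R{\left(-4 \right)} \right)} - \left(432 - 896\right) \left(-1152 - 138\right)\right) - 1172 = \left(\frac{4 \left(21 + \frac{4}{3}\right)}{3} - \left(432 - 896\right) \left(-1152 - 138\right)\right) - 1172 = \left(\frac{4}{3} \cdot \frac{67}{3} - \left(-464\right) \left(-1290\right)\right) - 1172 = \left(\frac{268}{9} - 598560\right) - 1172 = - \frac{5386772}{9} - 1172 = - \frac{5397320}{9}$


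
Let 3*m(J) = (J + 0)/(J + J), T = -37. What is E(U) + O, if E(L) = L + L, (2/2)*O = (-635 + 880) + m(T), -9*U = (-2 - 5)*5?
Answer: 4553/18 ≈ 252.94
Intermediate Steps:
m(J) = ⅙ (m(J) = ((J + 0)/(J + J))/3 = (J/((2*J)))/3 = (J*(1/(2*J)))/3 = (⅓)*(½) = ⅙)
U = 35/9 (U = -(-2 - 5)*5/9 = -(-7)*5/9 = -⅑*(-35) = 35/9 ≈ 3.8889)
O = 1471/6 (O = (-635 + 880) + ⅙ = 245 + ⅙ = 1471/6 ≈ 245.17)
E(L) = 2*L
E(U) + O = 2*(35/9) + 1471/6 = 70/9 + 1471/6 = 4553/18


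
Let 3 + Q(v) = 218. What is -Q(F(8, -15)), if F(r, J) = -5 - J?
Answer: -215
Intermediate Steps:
Q(v) = 215 (Q(v) = -3 + 218 = 215)
-Q(F(8, -15)) = -1*215 = -215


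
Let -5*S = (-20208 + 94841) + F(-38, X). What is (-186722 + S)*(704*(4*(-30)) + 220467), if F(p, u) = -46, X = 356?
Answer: -137101685439/5 ≈ -2.7420e+10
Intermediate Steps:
S = -74587/5 (S = -((-20208 + 94841) - 46)/5 = -(74633 - 46)/5 = -⅕*74587 = -74587/5 ≈ -14917.)
(-186722 + S)*(704*(4*(-30)) + 220467) = (-186722 - 74587/5)*(704*(4*(-30)) + 220467) = -1008197*(704*(-120) + 220467)/5 = -1008197*(-84480 + 220467)/5 = -1008197/5*135987 = -137101685439/5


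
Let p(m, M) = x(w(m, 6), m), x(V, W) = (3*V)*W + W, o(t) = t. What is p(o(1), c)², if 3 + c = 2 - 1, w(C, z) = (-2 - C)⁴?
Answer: 59536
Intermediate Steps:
x(V, W) = W + 3*V*W (x(V, W) = 3*V*W + W = W + 3*V*W)
c = -2 (c = -3 + (2 - 1) = -3 + 1 = -2)
p(m, M) = m*(1 + 3*(2 + m)⁴)
p(o(1), c)² = (1*(1 + 3*(2 + 1)⁴))² = (1*(1 + 3*3⁴))² = (1*(1 + 3*81))² = (1*(1 + 243))² = (1*244)² = 244² = 59536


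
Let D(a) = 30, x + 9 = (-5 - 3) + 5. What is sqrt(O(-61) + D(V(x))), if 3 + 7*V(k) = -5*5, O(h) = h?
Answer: I*sqrt(31) ≈ 5.5678*I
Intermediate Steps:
x = -12 (x = -9 + ((-5 - 3) + 5) = -9 + (-8 + 5) = -9 - 3 = -12)
V(k) = -4 (V(k) = -3/7 + (-5*5)/7 = -3/7 + (1/7)*(-25) = -3/7 - 25/7 = -4)
sqrt(O(-61) + D(V(x))) = sqrt(-61 + 30) = sqrt(-31) = I*sqrt(31)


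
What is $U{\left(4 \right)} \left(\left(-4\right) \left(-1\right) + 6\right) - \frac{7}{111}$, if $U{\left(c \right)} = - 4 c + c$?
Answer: $- \frac{13327}{111} \approx -120.06$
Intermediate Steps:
$U{\left(c \right)} = - 3 c$
$U{\left(4 \right)} \left(\left(-4\right) \left(-1\right) + 6\right) - \frac{7}{111} = \left(-3\right) 4 \left(\left(-4\right) \left(-1\right) + 6\right) - \frac{7}{111} = - 12 \left(4 + 6\right) - \frac{7}{111} = \left(-12\right) 10 - \frac{7}{111} = -120 - \frac{7}{111} = - \frac{13327}{111}$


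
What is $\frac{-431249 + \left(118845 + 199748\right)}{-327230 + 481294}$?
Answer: $- \frac{7041}{9629} \approx -0.73123$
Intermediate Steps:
$\frac{-431249 + \left(118845 + 199748\right)}{-327230 + 481294} = \frac{-431249 + 318593}{154064} = \left(-112656\right) \frac{1}{154064} = - \frac{7041}{9629}$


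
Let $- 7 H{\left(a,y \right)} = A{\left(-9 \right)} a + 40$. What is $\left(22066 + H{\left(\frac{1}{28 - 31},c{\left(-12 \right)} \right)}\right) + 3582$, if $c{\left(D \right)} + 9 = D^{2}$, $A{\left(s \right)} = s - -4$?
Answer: $\frac{538483}{21} \approx 25642.0$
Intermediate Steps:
$A{\left(s \right)} = 4 + s$ ($A{\left(s \right)} = s + 4 = 4 + s$)
$c{\left(D \right)} = -9 + D^{2}$
$H{\left(a,y \right)} = - \frac{40}{7} + \frac{5 a}{7}$ ($H{\left(a,y \right)} = - \frac{\left(4 - 9\right) a + 40}{7} = - \frac{- 5 a + 40}{7} = - \frac{40 - 5 a}{7} = - \frac{40}{7} + \frac{5 a}{7}$)
$\left(22066 + H{\left(\frac{1}{28 - 31},c{\left(-12 \right)} \right)}\right) + 3582 = \left(22066 - \left(\frac{40}{7} - \frac{5}{7 \left(28 - 31\right)}\right)\right) + 3582 = \left(22066 - \left(\frac{40}{7} - \frac{5}{7 \left(-3\right)}\right)\right) + 3582 = \left(22066 + \left(- \frac{40}{7} + \frac{5}{7} \left(- \frac{1}{3}\right)\right)\right) + 3582 = \left(22066 - \frac{125}{21}\right) + 3582 = \frac{463261}{21} + 3582 = \frac{538483}{21}$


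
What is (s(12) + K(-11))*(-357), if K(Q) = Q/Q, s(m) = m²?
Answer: -51765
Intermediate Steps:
K(Q) = 1
(s(12) + K(-11))*(-357) = (12² + 1)*(-357) = (144 + 1)*(-357) = 145*(-357) = -51765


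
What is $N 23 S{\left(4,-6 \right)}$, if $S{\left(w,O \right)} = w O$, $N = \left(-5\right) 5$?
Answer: $13800$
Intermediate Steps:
$N = -25$
$S{\left(w,O \right)} = O w$
$N 23 S{\left(4,-6 \right)} = \left(-25\right) 23 \left(\left(-6\right) 4\right) = \left(-575\right) \left(-24\right) = 13800$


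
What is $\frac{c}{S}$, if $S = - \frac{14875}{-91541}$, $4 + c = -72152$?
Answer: $- \frac{943604628}{2125} \approx -4.4405 \cdot 10^{5}$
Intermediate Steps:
$c = -72156$ ($c = -4 - 72152 = -72156$)
$S = \frac{14875}{91541}$ ($S = \left(-14875\right) \left(- \frac{1}{91541}\right) = \frac{14875}{91541} \approx 0.1625$)
$\frac{c}{S} = - \frac{72156}{\frac{14875}{91541}} = \left(-72156\right) \frac{91541}{14875} = - \frac{943604628}{2125}$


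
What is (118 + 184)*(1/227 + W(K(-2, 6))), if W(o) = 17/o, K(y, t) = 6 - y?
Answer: 583917/908 ≈ 643.08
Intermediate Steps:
(118 + 184)*(1/227 + W(K(-2, 6))) = (118 + 184)*(1/227 + 17/(6 - 1*(-2))) = 302*(1/227 + 17/(6 + 2)) = 302*(1/227 + 17/8) = 302*(3867/1816) = 583917/908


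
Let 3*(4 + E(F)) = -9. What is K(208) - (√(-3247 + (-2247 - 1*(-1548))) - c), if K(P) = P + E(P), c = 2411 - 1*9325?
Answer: -6713 - I*√3946 ≈ -6713.0 - 62.817*I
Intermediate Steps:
E(F) = -7 (E(F) = -4 + (⅓)*(-9) = -4 - 3 = -7)
c = -6914 (c = 2411 - 9325 = -6914)
K(P) = -7 + P (K(P) = P - 7 = -7 + P)
K(208) - (√(-3247 + (-2247 - 1*(-1548))) - c) = (-7 + 208) - (√(-3247 + (-2247 - 1*(-1548))) - 1*(-6914)) = 201 - (√(-3247 + (-2247 + 1548)) + 6914) = 201 - (√(-3247 - 699) + 6914) = 201 - (√(-3946) + 6914) = 201 - (I*√3946 + 6914) = 201 - (6914 + I*√3946) = 201 + (-6914 - I*√3946) = -6713 - I*√3946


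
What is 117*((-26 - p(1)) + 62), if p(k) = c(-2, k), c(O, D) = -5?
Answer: 4797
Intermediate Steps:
p(k) = -5
117*((-26 - p(1)) + 62) = 117*((-26 - 1*(-5)) + 62) = 117*((-26 + 5) + 62) = 117*(-21 + 62) = 117*41 = 4797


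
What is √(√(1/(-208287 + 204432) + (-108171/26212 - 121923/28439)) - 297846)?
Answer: √(-614907098380794099467081885400 + 1436841513570*I*√17371249319673124000816755)/1436841513570 ≈ 0.0026575 + 545.75*I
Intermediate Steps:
√(√(1/(-208287 + 204432) + (-108171/26212 - 121923/28439)) - 297846) = √(√(1/(-3855) + (-108171*1/26212 - 121923*1/28439)) - 297846) = √(√(-1/3855 + (-108171/26212 - 121923/28439)) - 297846) = √(√(-1/3855 - 6272120745/745443068) - 297846) = √(√(-24179770915043/2873683027140) - 297846) = √(I*√17371249319673124000816755/1436841513570 - 297846) = √(-297846 + I*√17371249319673124000816755/1436841513570)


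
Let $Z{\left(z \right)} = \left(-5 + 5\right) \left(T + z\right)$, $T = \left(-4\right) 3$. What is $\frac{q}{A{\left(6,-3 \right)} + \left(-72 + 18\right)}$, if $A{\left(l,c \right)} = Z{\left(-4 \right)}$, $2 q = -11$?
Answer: $\frac{11}{108} \approx 0.10185$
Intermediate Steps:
$q = - \frac{11}{2}$ ($q = \frac{1}{2} \left(-11\right) = - \frac{11}{2} \approx -5.5$)
$T = -12$
$Z{\left(z \right)} = 0$ ($Z{\left(z \right)} = \left(-5 + 5\right) \left(-12 + z\right) = 0 \left(-12 + z\right) = 0$)
$A{\left(l,c \right)} = 0$
$\frac{q}{A{\left(6,-3 \right)} + \left(-72 + 18\right)} = - \frac{11}{2 \left(0 + \left(-72 + 18\right)\right)} = - \frac{11}{2 \left(0 - 54\right)} = - \frac{11}{2 \left(-54\right)} = \left(- \frac{11}{2}\right) \left(- \frac{1}{54}\right) = \frac{11}{108}$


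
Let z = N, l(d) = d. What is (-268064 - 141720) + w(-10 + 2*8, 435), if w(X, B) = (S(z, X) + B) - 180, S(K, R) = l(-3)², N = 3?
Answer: -409520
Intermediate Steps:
z = 3
S(K, R) = 9 (S(K, R) = (-3)² = 9)
w(X, B) = -171 + B (w(X, B) = (9 + B) - 180 = -171 + B)
(-268064 - 141720) + w(-10 + 2*8, 435) = (-268064 - 141720) + (-171 + 435) = -409784 + 264 = -409520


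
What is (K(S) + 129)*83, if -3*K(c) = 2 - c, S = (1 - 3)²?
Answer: 32287/3 ≈ 10762.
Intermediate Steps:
S = 4 (S = (-2)² = 4)
K(c) = -⅔ + c/3 (K(c) = -(2 - c)/3 = -⅔ + c/3)
(K(S) + 129)*83 = ((-⅔ + (⅓)*4) + 129)*83 = ((-⅔ + 4/3) + 129)*83 = (⅔ + 129)*83 = (389/3)*83 = 32287/3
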